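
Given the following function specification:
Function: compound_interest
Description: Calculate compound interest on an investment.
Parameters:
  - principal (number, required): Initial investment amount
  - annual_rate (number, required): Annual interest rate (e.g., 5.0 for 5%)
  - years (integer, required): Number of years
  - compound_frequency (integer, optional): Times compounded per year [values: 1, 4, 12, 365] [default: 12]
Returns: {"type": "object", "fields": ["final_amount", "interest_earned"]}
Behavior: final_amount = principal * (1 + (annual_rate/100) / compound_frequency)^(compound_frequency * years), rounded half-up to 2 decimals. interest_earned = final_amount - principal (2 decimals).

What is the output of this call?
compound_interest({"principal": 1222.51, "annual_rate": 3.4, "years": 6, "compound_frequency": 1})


rate per period = 3.4/100/1 = 0.034 (keep full precision); periods = 1 * 6 = 6
(1 + 0.034)^6 = 1.2221464
final_amount = 1222.51 * 1.2221464 = 1494.086194 -> 1494.09
interest_earned = 1494.09 - 1222.51 = 271.58
Output:
{"final_amount": 1494.09, "interest_earned": 271.58}


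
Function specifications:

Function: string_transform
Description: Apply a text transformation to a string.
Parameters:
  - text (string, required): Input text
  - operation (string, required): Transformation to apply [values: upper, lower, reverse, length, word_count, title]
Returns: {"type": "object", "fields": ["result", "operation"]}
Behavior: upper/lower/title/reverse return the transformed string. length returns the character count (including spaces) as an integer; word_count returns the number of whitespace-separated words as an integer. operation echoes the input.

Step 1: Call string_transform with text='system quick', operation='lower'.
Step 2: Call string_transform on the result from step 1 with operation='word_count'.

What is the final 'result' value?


Step 1: string_transform(text='system quick', operation='lower')
  -> result = 'system quick'
Step 2: string_transform(text='system quick', operation='word_count')
  words: system, quick -> 2
  -> result = 2
2


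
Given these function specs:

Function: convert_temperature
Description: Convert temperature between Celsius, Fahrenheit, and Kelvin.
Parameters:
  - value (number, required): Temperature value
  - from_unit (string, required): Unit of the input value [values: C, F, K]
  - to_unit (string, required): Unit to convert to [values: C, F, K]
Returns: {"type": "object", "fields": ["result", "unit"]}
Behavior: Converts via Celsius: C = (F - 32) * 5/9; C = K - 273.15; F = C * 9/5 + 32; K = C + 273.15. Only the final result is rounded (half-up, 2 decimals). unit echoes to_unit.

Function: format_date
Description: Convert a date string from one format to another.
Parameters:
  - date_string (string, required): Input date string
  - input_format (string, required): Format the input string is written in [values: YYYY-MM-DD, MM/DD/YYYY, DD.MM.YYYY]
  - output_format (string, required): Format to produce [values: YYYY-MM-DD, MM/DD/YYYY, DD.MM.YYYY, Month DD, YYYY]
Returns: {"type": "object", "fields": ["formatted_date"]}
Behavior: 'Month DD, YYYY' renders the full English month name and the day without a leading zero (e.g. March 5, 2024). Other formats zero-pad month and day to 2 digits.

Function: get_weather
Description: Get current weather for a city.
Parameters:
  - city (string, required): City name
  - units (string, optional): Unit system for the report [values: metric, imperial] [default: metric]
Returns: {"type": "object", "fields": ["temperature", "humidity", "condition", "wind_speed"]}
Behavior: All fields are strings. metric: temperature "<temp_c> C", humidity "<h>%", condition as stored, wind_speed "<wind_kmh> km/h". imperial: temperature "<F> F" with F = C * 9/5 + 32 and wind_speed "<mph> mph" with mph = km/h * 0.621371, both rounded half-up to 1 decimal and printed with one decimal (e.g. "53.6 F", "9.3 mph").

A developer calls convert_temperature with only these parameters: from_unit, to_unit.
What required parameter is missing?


Required parameters: value, from_unit, to_unit
Provided: from_unit, to_unit
Missing: value
value


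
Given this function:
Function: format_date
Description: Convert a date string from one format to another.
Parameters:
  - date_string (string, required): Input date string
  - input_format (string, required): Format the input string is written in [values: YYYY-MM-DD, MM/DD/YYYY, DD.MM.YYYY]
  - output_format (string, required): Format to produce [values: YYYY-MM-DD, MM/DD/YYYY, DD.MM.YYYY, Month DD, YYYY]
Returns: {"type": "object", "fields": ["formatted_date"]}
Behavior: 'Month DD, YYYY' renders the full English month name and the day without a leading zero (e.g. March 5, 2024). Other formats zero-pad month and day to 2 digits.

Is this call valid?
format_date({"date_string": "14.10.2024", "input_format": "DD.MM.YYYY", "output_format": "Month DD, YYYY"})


Checking all required parameters present and types match... All valid.
Valid


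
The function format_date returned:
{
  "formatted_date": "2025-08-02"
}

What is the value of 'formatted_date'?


2025-08-02


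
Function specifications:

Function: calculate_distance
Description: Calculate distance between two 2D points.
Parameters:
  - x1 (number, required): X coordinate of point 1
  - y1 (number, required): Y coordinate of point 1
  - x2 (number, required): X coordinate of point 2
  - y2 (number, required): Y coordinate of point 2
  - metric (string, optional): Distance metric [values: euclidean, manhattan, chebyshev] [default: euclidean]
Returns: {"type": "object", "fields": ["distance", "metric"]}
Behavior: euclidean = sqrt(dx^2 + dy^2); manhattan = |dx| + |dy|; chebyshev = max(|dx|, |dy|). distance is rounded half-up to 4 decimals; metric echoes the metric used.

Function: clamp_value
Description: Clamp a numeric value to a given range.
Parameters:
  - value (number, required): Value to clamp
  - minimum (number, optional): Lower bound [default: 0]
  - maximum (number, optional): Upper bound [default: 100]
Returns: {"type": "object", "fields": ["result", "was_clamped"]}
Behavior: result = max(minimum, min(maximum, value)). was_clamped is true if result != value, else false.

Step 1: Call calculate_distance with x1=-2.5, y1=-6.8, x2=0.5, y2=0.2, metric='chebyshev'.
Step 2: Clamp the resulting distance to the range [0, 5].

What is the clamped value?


Step 1: calculate_distance (chebyshev)
  |dx| = |0.5 - -2.5| = 3; |dy| = |0.2 - -6.8| = 7
  chebyshev: max(3, 7) = 7
  Round to 4 decimals: 7.0
  -> distance = 7.0
Step 2: clamp_value(value=7.0, minimum=0, maximum=5)
  result = max(0, min(5, 7.0)) = max(0, 5) = 5
  was_clamped = (5 != 7.0) = true
  -> result = 5
5


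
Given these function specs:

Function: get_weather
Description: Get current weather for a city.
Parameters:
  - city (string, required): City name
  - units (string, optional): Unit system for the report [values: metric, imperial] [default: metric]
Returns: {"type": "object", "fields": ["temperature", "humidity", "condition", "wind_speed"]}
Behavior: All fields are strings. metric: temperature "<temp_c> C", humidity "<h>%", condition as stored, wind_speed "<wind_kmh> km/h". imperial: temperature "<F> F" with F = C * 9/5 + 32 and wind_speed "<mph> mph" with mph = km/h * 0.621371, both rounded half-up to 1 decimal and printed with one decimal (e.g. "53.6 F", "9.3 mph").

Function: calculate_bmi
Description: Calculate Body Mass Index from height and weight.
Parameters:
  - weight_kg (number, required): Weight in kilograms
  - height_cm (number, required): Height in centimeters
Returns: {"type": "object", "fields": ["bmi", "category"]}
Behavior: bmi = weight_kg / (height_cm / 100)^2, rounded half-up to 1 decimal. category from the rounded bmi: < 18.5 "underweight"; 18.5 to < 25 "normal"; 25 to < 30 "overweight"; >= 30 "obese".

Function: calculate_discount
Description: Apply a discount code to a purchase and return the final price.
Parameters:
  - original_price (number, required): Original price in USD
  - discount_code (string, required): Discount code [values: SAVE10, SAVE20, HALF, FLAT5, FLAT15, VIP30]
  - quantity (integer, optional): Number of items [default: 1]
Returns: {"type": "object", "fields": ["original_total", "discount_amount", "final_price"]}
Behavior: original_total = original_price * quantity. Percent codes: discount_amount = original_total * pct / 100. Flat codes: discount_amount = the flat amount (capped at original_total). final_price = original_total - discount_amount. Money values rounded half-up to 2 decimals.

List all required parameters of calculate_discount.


Parameters of calculate_discount and their required/optional flag:
  original_price: required
  discount_code: required
  quantity: optional
discount_code, original_price


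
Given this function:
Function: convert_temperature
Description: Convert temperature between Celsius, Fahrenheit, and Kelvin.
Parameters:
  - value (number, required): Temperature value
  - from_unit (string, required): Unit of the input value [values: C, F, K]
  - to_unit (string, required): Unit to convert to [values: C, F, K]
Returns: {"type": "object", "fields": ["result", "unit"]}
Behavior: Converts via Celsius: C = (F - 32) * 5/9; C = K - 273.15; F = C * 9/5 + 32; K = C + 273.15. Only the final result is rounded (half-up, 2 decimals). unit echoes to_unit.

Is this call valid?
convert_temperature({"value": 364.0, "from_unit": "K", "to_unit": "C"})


Checking all required parameters present and types match... All valid.
Valid


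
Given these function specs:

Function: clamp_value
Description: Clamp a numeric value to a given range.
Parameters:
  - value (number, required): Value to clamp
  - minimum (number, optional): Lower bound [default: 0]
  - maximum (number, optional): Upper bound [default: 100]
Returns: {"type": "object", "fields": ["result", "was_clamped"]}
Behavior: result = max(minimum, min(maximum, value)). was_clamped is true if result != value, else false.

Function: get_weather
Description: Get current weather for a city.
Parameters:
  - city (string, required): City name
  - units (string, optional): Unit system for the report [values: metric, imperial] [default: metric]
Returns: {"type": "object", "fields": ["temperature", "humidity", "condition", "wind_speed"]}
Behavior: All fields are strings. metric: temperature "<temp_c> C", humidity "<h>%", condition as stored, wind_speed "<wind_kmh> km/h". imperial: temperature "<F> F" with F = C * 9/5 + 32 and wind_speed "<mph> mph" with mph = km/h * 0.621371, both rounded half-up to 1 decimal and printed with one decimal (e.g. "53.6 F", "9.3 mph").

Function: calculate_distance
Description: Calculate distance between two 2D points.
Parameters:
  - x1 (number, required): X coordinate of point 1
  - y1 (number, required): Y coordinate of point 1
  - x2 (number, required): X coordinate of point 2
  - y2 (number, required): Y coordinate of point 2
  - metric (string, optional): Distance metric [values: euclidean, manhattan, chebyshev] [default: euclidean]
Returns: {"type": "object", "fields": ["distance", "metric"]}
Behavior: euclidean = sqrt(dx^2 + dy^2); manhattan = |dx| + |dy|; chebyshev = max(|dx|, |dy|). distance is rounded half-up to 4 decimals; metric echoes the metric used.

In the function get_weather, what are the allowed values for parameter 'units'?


The get_weather spec declares:
  - units (string, optional): Unit system for the report [values: metric, imperial] [default: metric]
Allowed values:
metric, imperial


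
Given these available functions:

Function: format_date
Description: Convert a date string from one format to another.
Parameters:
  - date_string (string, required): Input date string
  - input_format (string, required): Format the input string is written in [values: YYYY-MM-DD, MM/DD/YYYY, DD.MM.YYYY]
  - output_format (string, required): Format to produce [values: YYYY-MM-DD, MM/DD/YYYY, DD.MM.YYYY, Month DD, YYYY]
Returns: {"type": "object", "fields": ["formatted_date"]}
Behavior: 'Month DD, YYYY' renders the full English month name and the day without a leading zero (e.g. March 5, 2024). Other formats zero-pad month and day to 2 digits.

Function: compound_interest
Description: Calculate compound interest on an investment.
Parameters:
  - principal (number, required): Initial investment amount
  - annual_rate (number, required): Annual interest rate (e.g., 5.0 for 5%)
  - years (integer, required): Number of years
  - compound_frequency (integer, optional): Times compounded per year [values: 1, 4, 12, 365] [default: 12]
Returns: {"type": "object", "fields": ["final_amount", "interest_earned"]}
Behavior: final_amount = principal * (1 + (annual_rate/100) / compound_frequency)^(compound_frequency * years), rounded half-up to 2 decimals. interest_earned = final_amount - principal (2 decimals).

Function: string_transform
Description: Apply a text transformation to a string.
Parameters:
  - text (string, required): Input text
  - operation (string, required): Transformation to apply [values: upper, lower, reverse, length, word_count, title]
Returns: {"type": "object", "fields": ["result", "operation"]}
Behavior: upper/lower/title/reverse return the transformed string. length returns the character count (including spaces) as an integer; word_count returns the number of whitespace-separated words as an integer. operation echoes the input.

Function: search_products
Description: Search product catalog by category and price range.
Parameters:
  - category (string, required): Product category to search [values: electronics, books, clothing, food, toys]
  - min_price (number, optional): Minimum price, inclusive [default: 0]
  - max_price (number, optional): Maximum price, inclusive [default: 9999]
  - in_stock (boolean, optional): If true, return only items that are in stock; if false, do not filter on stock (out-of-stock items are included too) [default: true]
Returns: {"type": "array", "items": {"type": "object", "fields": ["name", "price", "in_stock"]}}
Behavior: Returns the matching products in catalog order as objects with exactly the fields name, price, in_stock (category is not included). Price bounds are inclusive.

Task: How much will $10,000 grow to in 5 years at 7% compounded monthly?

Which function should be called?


The task needs a function whose description is: Calculate compound interest on an investment.
compound_interest


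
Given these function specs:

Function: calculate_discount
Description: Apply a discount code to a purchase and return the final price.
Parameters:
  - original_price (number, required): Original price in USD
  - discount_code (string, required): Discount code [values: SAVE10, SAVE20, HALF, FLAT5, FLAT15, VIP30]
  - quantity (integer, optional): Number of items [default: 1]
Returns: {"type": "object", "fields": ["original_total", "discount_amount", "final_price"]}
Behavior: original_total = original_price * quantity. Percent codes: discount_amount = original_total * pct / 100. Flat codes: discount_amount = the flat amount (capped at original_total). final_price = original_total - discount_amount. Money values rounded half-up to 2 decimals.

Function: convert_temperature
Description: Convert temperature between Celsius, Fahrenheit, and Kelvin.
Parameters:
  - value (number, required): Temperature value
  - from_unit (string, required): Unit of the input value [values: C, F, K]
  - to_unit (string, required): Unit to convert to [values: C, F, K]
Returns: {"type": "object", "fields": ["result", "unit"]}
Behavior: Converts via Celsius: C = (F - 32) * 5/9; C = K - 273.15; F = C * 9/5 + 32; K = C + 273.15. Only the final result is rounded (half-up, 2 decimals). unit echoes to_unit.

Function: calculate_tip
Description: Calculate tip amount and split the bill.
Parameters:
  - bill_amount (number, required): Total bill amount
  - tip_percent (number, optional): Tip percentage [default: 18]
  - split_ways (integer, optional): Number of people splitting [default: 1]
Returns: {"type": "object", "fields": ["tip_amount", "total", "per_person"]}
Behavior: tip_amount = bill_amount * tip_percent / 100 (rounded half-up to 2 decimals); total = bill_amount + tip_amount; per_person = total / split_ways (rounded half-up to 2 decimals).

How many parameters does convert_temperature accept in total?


Parameters of convert_temperature: value (required), from_unit (required), to_unit (required)
Total:
3


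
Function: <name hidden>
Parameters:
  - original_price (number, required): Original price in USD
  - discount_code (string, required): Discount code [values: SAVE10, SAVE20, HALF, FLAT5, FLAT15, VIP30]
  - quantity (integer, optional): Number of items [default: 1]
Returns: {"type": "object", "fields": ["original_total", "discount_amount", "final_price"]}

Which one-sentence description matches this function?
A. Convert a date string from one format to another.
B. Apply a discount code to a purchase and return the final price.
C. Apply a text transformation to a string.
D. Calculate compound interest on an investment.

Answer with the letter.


Parameters original_price, discount_code, quantity and return ["original_total", "discount_amount", "final_price"] fit: Apply a discount code to a purchase and return the final price.
B


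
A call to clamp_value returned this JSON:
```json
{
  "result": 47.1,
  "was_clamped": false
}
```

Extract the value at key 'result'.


47.1


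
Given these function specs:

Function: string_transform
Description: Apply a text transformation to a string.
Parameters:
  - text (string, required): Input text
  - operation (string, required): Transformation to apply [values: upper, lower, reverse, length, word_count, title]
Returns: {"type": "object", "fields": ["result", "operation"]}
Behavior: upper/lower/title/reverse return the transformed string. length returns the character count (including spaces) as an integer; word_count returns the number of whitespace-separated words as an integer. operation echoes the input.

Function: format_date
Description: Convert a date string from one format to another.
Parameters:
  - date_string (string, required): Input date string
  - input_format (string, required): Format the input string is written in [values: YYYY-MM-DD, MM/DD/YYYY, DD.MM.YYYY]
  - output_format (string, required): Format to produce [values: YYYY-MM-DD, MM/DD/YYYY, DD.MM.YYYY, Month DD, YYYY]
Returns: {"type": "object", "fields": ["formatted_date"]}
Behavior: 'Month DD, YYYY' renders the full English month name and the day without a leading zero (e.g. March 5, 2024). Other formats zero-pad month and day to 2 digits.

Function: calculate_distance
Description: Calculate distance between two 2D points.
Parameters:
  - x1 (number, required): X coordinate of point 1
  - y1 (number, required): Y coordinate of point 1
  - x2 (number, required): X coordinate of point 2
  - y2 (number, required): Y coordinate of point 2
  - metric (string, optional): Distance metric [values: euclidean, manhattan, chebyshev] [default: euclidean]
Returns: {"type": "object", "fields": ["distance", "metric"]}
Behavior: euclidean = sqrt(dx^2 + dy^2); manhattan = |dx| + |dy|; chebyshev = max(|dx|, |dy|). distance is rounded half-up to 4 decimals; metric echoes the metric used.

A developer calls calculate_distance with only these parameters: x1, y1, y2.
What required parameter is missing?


Required parameters: x1, y1, x2, y2
Provided: x1, y1, y2
Missing: x2
x2


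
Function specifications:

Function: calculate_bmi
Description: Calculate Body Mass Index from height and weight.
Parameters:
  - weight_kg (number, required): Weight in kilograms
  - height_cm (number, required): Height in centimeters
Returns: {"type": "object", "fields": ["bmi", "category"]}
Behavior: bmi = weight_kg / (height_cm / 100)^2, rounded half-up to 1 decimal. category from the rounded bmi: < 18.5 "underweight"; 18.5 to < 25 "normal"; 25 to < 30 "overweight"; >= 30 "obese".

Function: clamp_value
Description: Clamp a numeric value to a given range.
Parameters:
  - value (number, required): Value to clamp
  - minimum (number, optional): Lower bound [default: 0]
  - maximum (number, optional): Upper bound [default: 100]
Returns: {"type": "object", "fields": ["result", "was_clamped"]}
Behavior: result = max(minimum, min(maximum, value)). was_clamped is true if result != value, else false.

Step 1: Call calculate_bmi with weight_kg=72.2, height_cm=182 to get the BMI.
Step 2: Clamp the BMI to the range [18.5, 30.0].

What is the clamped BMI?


Step 1: calculate_bmi(weight_kg=72.2, height_cm=182)
  height_m = 182 / 100 = 1.82
  bmi = 72.2 / 1.82^2 = 72.2 / 3.3124 = 21.796884 -> 21.8
  18.5 <= 21.8 < 25 -> normal
  -> bmi = 21.8
Step 2: clamp_value(value=21.8, minimum=18.5, maximum=30.0)
  result = max(18.5, min(30.0, 21.8)) = max(18.5, 21.8) = 21.8
  was_clamped = (21.8 != 21.8) = false
  -> result = 21.8
21.8


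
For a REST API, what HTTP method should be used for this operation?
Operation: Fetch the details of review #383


GET = read, POST = create, PUT = update/replace, DELETE = remove
This operation is a read.
GET


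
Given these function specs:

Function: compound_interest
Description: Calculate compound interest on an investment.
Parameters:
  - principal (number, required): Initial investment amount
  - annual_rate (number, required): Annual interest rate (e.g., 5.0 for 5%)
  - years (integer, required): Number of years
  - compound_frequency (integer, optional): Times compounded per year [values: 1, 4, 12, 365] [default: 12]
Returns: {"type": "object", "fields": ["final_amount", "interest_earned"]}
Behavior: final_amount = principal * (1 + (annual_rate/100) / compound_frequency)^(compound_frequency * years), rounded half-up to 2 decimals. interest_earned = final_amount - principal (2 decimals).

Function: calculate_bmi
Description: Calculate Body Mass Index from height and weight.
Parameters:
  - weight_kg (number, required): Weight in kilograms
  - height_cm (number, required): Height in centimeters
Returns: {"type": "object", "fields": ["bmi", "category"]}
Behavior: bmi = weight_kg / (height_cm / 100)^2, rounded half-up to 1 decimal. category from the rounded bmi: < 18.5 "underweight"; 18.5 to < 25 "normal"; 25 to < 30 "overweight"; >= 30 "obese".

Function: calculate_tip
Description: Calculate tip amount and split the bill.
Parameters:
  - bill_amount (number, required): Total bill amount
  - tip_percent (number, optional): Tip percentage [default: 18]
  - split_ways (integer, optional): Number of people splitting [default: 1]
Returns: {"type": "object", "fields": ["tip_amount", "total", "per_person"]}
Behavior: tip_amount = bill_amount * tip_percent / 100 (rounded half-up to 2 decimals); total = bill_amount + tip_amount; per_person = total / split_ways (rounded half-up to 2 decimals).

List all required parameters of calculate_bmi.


Parameters of calculate_bmi and their required/optional flag:
  weight_kg: required
  height_cm: required
height_cm, weight_kg


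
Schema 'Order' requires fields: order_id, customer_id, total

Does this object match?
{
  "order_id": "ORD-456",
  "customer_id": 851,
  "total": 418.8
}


Checking required fields... All present.
Valid - all required fields present


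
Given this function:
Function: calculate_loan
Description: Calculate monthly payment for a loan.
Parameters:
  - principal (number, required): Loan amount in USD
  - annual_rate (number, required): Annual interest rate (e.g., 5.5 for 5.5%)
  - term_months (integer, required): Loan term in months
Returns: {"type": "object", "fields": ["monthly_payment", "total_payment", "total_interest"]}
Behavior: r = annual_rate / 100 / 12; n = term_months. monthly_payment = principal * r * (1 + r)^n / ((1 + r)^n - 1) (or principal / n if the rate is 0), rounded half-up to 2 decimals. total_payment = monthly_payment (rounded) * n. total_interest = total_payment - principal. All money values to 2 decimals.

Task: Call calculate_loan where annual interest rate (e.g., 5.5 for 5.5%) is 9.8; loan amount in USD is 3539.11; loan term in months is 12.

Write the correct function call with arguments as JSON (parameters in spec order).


Mapping each described value to its parameter name:
  'Annual interest rate (e.g., 5.5 for 5.5%)' -> annual_rate = 9.8
  'Loan amount in USD' -> principal = 3539.11
  'Loan term in months' -> term_months = 12
calculate_loan({"principal": 3539.11, "annual_rate": 9.8, "term_months": 12})


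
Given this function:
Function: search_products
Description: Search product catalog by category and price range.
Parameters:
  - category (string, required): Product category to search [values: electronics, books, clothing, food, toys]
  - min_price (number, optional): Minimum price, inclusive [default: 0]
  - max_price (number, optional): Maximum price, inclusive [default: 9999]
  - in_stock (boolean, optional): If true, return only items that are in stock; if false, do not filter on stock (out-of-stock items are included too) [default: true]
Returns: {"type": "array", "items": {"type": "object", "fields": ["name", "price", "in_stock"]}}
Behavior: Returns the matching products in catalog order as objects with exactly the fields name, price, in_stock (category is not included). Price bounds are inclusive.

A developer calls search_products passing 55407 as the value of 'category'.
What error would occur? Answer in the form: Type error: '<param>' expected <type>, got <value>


Spec: 'category' is declared as string; 55407 is an integer.
Type error: 'category' expected string, got 55407


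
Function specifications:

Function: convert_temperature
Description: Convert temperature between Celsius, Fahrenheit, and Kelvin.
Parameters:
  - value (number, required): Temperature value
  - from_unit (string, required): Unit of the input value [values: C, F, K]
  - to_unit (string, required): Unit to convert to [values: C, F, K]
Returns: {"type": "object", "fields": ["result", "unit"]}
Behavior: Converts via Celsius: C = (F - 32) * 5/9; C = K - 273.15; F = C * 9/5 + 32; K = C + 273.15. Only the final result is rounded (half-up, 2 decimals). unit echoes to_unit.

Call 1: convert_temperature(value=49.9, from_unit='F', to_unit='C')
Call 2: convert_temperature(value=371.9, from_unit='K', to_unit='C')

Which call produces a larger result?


Call 1:
  To C: (49.9 - 32) * 5/9 = 9.944444
  Target is C: 9.944444
  Round to 2 decimals: 9.94
  -> 9.94 C
Call 2:
  To C: 371.9 - 273.15 = 98.75
  Target is C: 98.75
  Round to 2 decimals: 98.75
  -> 98.75 C
Call 2 (98.75 C)


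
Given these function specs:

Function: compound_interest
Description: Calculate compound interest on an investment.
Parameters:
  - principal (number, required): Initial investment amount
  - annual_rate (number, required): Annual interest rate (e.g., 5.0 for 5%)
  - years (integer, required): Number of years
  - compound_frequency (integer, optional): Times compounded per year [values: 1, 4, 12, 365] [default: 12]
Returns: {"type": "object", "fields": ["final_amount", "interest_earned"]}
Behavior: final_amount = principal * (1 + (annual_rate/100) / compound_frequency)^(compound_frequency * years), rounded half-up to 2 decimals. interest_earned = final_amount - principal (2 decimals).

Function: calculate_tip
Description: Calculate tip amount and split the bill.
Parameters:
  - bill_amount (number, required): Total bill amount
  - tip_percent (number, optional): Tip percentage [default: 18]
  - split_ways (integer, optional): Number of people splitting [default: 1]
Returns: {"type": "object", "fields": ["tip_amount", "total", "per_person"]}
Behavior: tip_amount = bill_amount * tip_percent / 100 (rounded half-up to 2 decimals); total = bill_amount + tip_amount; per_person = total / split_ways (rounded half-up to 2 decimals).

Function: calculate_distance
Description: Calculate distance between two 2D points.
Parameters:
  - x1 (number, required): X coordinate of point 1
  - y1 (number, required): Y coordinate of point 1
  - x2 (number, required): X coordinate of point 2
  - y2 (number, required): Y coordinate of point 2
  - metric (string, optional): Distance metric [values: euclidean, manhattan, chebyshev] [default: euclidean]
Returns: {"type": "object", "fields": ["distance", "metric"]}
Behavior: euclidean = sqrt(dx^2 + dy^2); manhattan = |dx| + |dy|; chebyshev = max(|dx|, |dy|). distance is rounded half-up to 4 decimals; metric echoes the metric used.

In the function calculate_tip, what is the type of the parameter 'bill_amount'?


The calculate_tip spec declares:
  - bill_amount (number, required): Total bill amount
Type:
number


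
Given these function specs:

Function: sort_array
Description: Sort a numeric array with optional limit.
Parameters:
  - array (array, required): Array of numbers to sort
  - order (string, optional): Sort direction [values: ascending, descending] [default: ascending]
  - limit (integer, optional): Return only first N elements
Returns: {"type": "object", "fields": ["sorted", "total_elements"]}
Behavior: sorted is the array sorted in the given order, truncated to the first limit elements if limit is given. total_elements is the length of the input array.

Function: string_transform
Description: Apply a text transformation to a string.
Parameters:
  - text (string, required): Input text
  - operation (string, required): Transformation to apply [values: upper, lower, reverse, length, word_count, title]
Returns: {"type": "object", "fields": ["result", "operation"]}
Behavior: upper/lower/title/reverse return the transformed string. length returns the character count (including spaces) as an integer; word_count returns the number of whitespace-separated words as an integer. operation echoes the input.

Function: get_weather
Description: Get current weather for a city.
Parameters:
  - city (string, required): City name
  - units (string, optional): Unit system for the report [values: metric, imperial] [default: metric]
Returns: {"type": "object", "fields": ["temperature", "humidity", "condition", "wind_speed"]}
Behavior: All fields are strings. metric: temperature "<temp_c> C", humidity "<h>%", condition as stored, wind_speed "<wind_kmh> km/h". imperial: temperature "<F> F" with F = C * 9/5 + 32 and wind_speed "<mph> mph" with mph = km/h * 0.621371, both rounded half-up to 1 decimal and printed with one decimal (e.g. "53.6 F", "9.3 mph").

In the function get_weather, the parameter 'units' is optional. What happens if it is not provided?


The get_weather spec declares:
  - units (string, optional): Unit system for the report [values: metric, imperial] [default: metric]
It defaults to metric


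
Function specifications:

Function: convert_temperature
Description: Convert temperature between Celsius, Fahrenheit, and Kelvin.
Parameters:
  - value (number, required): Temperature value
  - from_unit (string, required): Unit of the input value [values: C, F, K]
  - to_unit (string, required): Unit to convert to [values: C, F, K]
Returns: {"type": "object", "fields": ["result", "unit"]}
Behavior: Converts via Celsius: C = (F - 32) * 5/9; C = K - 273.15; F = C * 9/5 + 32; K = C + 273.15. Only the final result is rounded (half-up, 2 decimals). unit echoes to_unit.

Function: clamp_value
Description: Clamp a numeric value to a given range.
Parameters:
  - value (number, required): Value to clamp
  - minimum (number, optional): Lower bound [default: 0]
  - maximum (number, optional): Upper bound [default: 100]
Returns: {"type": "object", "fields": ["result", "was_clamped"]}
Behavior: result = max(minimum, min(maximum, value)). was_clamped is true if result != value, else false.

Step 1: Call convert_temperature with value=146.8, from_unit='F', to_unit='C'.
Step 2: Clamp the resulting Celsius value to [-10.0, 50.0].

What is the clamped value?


Step 1: convert_temperature(value=146.8, from_unit=F, to_unit=C)
  To C: (146.8 - 32) * 5/9 = 63.777778
  Target is C: 63.777778
  Round to 2 decimals: 63.78
  -> result = 63.78 C
Step 2: clamp_value(value=63.78, minimum=-10.0, maximum=50.0)
  result = max(-10.0, min(50.0, 63.78)) = max(-10.0, 50.0) = 50.0
  was_clamped = (50.0 != 63.78) = true
  -> result = 50.0
50.0


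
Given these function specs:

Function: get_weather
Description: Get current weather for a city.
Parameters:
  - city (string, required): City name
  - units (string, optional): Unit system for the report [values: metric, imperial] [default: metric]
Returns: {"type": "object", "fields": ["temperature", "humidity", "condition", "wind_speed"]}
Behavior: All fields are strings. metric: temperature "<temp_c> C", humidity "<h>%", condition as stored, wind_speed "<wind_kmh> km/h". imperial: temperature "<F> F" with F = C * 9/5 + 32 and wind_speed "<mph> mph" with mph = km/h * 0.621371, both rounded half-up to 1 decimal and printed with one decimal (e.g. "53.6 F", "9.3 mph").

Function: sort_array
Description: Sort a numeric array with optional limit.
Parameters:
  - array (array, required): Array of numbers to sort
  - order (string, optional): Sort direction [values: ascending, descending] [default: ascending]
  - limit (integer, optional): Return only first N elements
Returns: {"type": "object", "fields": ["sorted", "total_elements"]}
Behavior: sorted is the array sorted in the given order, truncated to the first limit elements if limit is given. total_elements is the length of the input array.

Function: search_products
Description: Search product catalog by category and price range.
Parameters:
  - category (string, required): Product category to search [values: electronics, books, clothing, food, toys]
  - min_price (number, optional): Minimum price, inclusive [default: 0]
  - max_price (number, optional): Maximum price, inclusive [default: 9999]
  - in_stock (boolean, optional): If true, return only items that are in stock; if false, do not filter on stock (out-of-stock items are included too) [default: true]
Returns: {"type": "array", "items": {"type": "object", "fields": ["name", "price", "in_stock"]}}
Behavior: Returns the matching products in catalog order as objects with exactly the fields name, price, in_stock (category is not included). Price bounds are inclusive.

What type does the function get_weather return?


The get_weather spec declares Returns: {"type": "object", "fields": ["temperature", "humidity", "condition", "wind_speed"]}
Type:
object


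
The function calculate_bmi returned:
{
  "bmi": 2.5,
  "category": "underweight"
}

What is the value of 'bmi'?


2.5


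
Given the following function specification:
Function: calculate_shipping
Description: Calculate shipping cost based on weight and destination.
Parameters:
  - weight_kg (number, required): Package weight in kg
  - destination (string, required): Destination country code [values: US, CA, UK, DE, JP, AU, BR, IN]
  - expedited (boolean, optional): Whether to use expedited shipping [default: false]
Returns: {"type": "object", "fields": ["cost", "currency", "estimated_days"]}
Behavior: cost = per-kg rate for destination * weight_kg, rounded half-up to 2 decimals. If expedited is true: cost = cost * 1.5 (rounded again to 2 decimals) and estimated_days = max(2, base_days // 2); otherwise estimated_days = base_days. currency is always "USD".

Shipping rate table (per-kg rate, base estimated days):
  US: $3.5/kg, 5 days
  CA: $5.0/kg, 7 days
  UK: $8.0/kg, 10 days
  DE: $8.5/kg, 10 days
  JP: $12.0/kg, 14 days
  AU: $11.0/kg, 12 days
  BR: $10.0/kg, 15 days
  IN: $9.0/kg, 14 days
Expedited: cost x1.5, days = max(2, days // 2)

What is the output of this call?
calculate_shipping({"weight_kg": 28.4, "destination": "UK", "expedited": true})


Rate for UK: $8.0/kg, base 10 days
cost = 8.0 * 28.4 = 227.2 -> 227.20
expedited: cost = 227.20 * 1.5 = 340.8 -> 340.80; estimated_days = max(2, 10 // 2) = 5
Output:
{"cost": 340.8, "currency": "USD", "estimated_days": 5}


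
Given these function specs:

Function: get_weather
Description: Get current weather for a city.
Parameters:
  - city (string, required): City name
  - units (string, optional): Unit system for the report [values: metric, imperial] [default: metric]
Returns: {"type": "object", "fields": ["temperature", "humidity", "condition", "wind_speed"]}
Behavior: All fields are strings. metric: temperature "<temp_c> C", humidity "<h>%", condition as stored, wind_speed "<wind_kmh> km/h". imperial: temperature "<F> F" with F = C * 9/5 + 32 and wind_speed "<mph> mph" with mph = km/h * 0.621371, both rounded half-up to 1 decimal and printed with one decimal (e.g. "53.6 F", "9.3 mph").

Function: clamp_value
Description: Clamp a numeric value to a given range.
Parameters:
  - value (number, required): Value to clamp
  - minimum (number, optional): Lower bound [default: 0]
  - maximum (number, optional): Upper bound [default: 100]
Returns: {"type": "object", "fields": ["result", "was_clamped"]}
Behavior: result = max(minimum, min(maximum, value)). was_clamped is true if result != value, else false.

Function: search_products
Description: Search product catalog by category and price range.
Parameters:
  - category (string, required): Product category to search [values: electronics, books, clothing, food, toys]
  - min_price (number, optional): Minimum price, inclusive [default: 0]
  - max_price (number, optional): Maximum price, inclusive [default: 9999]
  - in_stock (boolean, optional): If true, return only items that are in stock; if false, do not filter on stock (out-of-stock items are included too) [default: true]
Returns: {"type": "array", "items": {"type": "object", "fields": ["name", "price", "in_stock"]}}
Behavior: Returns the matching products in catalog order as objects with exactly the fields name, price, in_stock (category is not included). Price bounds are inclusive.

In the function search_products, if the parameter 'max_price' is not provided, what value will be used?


The search_products spec declares:
  - max_price (number, optional): Maximum price, inclusive [default: 9999]
Default:
9999


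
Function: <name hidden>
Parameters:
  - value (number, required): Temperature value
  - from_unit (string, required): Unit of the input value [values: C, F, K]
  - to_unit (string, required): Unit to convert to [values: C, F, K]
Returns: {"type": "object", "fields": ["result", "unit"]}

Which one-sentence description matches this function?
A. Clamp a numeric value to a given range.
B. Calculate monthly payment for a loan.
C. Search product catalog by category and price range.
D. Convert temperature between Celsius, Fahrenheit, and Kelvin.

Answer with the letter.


Parameters value, from_unit, to_unit and return ["result", "unit"] fit: Convert temperature between Celsius, Fahrenheit, and Kelvin.
D


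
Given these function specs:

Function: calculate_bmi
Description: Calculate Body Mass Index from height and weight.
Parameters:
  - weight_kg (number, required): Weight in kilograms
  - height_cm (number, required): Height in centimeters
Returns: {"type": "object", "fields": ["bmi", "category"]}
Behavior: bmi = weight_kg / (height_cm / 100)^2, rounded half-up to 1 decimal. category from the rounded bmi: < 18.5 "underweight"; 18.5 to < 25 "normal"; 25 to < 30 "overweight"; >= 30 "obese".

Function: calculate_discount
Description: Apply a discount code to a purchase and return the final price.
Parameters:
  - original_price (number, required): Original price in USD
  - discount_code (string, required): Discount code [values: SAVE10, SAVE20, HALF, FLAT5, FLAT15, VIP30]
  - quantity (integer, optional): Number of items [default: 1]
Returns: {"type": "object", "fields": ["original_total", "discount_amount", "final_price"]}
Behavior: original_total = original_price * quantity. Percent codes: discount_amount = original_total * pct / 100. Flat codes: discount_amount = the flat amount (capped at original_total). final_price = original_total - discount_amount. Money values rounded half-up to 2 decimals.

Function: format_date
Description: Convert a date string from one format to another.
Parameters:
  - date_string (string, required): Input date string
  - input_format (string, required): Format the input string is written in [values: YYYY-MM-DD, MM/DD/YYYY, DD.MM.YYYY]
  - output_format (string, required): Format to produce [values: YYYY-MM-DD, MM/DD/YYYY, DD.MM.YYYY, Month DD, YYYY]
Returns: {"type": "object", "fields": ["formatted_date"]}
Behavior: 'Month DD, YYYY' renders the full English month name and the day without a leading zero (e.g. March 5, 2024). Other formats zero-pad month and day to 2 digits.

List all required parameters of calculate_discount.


Parameters of calculate_discount and their required/optional flag:
  original_price: required
  discount_code: required
  quantity: optional
discount_code, original_price
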